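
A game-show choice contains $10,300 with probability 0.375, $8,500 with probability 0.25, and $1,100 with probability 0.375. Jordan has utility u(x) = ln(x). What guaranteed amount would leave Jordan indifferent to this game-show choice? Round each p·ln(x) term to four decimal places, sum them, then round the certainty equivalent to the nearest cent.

$4,243.31

E[u] = 0.375·ln(10300) + 0.25·ln(8500) + 0.375·ln(1100) = 3.4650 + 2.2620 + 2.6261 = 8.3531
CE = e^8.3531 ≈ 4243.31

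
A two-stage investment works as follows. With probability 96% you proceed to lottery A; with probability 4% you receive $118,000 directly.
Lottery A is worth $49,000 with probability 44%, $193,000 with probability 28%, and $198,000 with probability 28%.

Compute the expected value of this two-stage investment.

EV(A) = 0.44 × 49000 + 0.28 × 193000 + 0.28 × 198000 = 21560 + 54040 + 55440 = 131040
Branch B: 118000 (certain)
Overall = 0.96 × 131040 + 0.04 × 118000 = 125798.4 + 4720 = 130518.4

$130,518.40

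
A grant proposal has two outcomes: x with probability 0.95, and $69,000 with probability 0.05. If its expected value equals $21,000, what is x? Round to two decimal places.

x = $18,473.68

0.95·x + 0.05·69000 = 21000
0.95·x = 21000 − 3450 = 17550
x = 17550 / 0.95 = 18473.6842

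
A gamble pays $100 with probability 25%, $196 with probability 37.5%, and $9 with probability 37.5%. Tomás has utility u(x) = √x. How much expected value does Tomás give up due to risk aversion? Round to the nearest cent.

$23.11

E[u] = 0.25·√100 + 0.375·√196 + 0.375·√9 = 0.25·10 + 0.375·14 + 0.375·3 = 8.875
CE = (8.875)² = 78.765625
Risk premium = EV − CE = 101.875 − 78.765625 = 23.109375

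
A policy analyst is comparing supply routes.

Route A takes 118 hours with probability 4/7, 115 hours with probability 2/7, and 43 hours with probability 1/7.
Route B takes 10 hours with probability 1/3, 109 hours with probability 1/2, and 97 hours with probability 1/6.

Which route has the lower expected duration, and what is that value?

Route B (74 hours)

Route A = 4/7 × 118 + 2/7 × 115 + 1/7 × 43 = 67.4286 + 32.8571 + 6.1429 = 106.4286
Route B = 1/3 × 10 + 1/2 × 109 + 1/6 × 97 = 3.3333 + 54.5 + 16.1667 = 74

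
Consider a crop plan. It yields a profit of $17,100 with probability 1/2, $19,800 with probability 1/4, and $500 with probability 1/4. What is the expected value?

$13,625

EV = 1/2 × 17100 + 1/4 × 19800 + 1/4 × 500 = 8550 + 4950 + 125 = 13625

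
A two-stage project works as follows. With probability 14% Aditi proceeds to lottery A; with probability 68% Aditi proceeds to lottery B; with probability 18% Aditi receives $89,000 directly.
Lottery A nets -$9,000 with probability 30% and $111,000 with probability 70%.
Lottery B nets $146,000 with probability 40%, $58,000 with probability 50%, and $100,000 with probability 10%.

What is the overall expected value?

EV(A) = 0.3 × (-9000) + 0.7 × 111000 = -2700 + 77700 = 75000
EV(B) = 0.4 × 146000 + 0.5 × 58000 + 0.1 × 100000 = 58400 + 29000 + 10000 = 97400
Branch C: 89000 (certain)
Overall = 0.14 × 75000 + 0.68 × 97400 + 0.18 × 89000 = 10500 + 66232 + 16020 = 92752

$92,752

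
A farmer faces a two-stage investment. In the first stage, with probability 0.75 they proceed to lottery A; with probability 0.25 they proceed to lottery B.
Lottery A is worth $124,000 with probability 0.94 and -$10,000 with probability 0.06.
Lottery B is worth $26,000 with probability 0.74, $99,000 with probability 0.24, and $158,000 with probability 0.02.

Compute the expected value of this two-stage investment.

$98,510

EV(A) = 0.94 × 124000 + 0.06 × (-10000) = 116560 − 600 = 115960
EV(B) = 0.74 × 26000 + 0.24 × 99000 + 0.02 × 158000 = 19240 + 23760 + 3160 = 46160
Overall = 0.75 × 115960 + 0.25 × 46160 = 86970 + 11540 = 98510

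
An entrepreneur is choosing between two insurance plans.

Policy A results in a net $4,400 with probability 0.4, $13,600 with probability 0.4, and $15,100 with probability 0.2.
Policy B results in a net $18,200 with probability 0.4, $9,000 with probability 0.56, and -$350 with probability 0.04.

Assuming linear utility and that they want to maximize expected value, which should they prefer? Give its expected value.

Policy B ($12,306)

Policy A = 0.4 × 4400 + 0.4 × 13600 + 0.2 × 15100 = 1760 + 5440 + 3020 = 10220
Policy B = 0.4 × 18200 + 0.56 × 9000 + 0.04 × (-350) = 7280 + 5040 − 14 = 12306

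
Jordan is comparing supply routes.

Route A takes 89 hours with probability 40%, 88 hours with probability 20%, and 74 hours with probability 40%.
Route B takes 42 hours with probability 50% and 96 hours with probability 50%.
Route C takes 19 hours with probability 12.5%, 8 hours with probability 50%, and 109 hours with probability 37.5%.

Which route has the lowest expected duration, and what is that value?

Route C (47.25 hours)

Route A = 0.4 × 89 + 0.2 × 88 + 0.4 × 74 = 35.6 + 17.6 + 29.6 = 82.8
Route B = 0.5 × 42 + 0.5 × 96 = 21 + 48 = 69
Route C = 0.125 × 19 + 0.5 × 8 + 0.375 × 109 = 2.375 + 4 + 40.875 = 47.25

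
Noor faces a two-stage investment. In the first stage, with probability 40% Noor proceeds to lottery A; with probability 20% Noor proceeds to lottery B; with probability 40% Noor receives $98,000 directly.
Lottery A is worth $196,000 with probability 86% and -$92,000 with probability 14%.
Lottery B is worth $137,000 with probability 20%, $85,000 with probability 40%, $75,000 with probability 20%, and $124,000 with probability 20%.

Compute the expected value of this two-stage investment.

EV(A) = 0.86 × 196000 + 0.14 × (-92000) = 168560 − 12880 = 155680
EV(B) = 0.2 × 137000 + 0.4 × 85000 + 0.2 × 75000 + 0.2 × 124000 = 27400 + 34000 + 15000 + 24800 = 101200
Branch C: 98000 (certain)
Overall = 0.4 × 155680 + 0.2 × 101200 + 0.4 × 98000 = 62272 + 20240 + 39200 = 121712

$121,712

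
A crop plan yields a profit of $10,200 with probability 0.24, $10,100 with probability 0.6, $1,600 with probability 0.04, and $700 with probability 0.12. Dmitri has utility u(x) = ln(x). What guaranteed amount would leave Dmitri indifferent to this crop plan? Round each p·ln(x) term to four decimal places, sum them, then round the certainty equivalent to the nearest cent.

E[u] = 0.24·ln(10200) + 0.6·ln(10100) + 0.04·ln(1600) + 0.12·ln(700) = 2.2152 + 5.5322 + 0.2951 + 0.7861 = 8.8286
CE = e^8.8286 ≈ 6826.72

$6,826.72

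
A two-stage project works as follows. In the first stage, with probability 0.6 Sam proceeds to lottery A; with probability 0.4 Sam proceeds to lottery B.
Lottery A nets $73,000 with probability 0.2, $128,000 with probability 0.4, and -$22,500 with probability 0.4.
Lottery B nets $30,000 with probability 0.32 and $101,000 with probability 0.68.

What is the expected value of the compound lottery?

EV(A) = 0.2 × 73000 + 0.4 × 128000 + 0.4 × (-22500) = 14600 + 51200 − 9000 = 56800
EV(B) = 0.32 × 30000 + 0.68 × 101000 = 9600 + 68680 = 78280
Overall = 0.6 × 56800 + 0.4 × 78280 = 34080 + 31312 = 65392

$65,392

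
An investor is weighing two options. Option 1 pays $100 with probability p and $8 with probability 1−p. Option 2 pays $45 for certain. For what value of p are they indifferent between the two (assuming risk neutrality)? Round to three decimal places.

p = 0.402

p·100 + (1−p)·8 = 45
92p + 8 = 45
p = (45 − 8) / 92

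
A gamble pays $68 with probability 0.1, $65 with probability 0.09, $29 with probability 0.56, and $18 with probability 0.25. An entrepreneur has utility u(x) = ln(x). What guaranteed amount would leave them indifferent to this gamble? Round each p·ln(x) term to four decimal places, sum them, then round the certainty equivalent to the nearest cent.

E[u] = 0.1·ln(68) + 0.09·ln(65) + 0.56·ln(29) + 0.25·ln(18) = 0.4220 + 0.3757 + 1.8857 + 0.7226 = 3.4060
CE = e^3.4060 ≈ 30.14

$30.14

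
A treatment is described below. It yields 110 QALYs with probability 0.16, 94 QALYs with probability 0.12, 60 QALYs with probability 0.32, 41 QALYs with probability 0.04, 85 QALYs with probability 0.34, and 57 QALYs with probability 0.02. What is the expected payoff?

79.76 QALYs

EV = 0.16 × 110 + 0.12 × 94 + 0.32 × 60 + 0.04 × 41 + 0.34 × 85 + 0.02 × 57 = 17.6 + 11.28 + 19.2 + 1.64 + 28.9 + 1.14 = 79.76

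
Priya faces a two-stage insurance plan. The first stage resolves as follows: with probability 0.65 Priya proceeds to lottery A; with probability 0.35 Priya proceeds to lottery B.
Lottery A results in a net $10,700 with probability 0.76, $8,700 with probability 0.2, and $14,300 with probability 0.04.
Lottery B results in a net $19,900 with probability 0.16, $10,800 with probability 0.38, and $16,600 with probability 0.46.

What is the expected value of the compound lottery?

EV(A) = 0.76 × 10700 + 0.2 × 8700 + 0.04 × 14300 = 8132 + 1740 + 572 = 10444
EV(B) = 0.16 × 19900 + 0.38 × 10800 + 0.46 × 16600 = 3184 + 4104 + 7636 = 14924
Overall = 0.65 × 10444 + 0.35 × 14924 = 6788.6 + 5223.4 = 12012

$12,012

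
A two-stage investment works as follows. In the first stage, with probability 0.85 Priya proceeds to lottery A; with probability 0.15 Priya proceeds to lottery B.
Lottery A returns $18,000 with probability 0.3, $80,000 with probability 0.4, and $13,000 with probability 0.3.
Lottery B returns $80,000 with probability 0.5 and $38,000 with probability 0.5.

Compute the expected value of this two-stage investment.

$43,955

EV(A) = 0.3 × 18000 + 0.4 × 80000 + 0.3 × 13000 = 5400 + 32000 + 3900 = 41300
EV(B) = 0.5 × 80000 + 0.5 × 38000 = 40000 + 19000 = 59000
Overall = 0.85 × 41300 + 0.15 × 59000 = 35105 + 8850 = 43955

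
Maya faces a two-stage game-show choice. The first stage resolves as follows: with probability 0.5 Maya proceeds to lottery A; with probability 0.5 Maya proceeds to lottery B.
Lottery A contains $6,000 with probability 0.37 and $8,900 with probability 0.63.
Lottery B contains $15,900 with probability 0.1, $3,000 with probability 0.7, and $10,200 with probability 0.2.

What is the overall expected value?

$6,778.50

EV(A) = 0.37 × 6000 + 0.63 × 8900 = 2220 + 5607 = 7827
EV(B) = 0.1 × 15900 + 0.7 × 3000 + 0.2 × 10200 = 1590 + 2100 + 2040 = 5730
Overall = 0.5 × 7827 + 0.5 × 5730 = 3913.5 + 2865 = 6778.5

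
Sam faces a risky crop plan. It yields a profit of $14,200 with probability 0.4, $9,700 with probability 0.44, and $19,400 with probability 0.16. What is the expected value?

$13,052

EV = 0.4 × 14200 + 0.44 × 9700 + 0.16 × 19400 = 5680 + 4268 + 3104 = 13052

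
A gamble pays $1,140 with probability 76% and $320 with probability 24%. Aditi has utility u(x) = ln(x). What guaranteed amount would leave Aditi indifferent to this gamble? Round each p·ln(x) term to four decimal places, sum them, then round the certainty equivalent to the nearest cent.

$840.42

E[u] = 0.76·ln(1140) + 0.24·ln(320) = 5.3495 + 1.3844 = 6.7339
CE = e^6.7339 ≈ 840.42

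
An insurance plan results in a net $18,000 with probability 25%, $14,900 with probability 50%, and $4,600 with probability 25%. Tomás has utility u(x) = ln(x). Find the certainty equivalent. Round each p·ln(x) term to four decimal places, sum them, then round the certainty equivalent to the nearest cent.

$11,644.63

E[u] = 0.25·ln(18000) + 0.5·ln(14900) + 0.25·ln(4600) = 2.4495 + 4.8046 + 2.1085 = 9.3626
CE = e^9.3626 ≈ 11644.63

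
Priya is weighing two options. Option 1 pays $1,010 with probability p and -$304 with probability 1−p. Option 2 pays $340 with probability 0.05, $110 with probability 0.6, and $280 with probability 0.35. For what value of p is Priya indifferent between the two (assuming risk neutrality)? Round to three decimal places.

EV(Option 2) = 0.05 × 340 + 0.6 × 110 + 0.35 × 280 = 17 + 66 + 98 = 181
p·1010 + (1−p)·(-304) = 181
1314p − 304 = 181
p = (181 + 304) / 1314

p = 0.369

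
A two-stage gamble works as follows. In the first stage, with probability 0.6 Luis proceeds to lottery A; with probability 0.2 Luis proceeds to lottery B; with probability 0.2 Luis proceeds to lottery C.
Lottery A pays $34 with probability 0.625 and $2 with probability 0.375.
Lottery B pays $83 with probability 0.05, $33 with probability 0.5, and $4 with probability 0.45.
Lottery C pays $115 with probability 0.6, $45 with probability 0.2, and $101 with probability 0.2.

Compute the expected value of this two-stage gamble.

$37.33

EV(A) = 0.625 × 34 + 0.375 × 2 = 21.25 + 0.75 = 22
EV(B) = 0.05 × 83 + 0.5 × 33 + 0.45 × 4 = 4.15 + 16.5 + 1.8 = 22.45
EV(C) = 0.6 × 115 + 0.2 × 45 + 0.2 × 101 = 69 + 9 + 20.2 = 98.2
Overall = 0.6 × 22 + 0.2 × 22.45 + 0.2 × 98.2 = 13.2 + 4.49 + 19.64 = 37.33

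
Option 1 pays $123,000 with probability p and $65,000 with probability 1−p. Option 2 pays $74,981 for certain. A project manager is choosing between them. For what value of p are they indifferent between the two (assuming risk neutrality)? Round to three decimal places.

p·123000 + (1−p)·65000 = 74981
58000p + 65000 = 74981
p = (74981 − 65000) / 58000

p = 0.172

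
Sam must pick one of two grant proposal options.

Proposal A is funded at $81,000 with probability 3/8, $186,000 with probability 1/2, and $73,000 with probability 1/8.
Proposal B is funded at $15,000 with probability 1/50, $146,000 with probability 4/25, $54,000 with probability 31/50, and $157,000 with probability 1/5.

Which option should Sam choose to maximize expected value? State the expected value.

Proposal A = 3/8 × 81000 + 1/2 × 186000 + 1/8 × 73000 = 30375 + 93000 + 9125 = 132500
Proposal B = 1/50 × 15000 + 4/25 × 146000 + 31/50 × 54000 + 1/5 × 157000 = 300 + 23360 + 33480 + 31400 = 88540

Proposal A ($132,500)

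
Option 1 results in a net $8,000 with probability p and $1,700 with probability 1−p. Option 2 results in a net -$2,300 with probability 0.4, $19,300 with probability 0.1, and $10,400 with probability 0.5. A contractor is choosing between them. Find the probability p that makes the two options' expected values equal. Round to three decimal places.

EV(Option 2) = 0.4 × (-2300) + 0.1 × 19300 + 0.5 × 10400 = -920 + 1930 + 5200 = 6210
p·8000 + (1−p)·1700 = 6210
6300p + 1700 = 6210
p = (6210 − 1700) / 6300

p = 0.716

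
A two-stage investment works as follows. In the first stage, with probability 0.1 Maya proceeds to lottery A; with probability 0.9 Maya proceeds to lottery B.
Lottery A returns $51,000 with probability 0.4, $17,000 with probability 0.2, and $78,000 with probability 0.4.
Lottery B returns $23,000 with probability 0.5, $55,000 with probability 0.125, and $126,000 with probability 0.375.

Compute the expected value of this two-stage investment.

$64,562.50

EV(A) = 0.4 × 51000 + 0.2 × 17000 + 0.4 × 78000 = 20400 + 3400 + 31200 = 55000
EV(B) = 0.5 × 23000 + 0.125 × 55000 + 0.375 × 126000 = 11500 + 6875 + 47250 = 65625
Overall = 0.1 × 55000 + 0.9 × 65625 = 5500 + 59062.5 = 64562.5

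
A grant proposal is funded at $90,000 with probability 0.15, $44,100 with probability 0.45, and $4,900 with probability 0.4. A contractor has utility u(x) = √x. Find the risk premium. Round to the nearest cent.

$7,248.75

E[u] = 0.15·√90000 + 0.45·√44100 + 0.4·√4900 = 0.15·300 + 0.45·210 + 0.4·70 = 167.5
CE = (167.5)² = 28056.25
Risk premium = EV − CE = 35305 − 28056.25 = 7248.75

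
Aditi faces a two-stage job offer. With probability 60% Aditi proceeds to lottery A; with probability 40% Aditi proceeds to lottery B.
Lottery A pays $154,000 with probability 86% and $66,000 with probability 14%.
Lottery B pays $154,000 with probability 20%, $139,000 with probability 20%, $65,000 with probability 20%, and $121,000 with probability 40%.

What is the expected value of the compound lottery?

$133,008

EV(A) = 0.86 × 154000 + 0.14 × 66000 = 132440 + 9240 = 141680
EV(B) = 0.2 × 154000 + 0.2 × 139000 + 0.2 × 65000 + 0.4 × 121000 = 30800 + 27800 + 13000 + 48400 = 120000
Overall = 0.6 × 141680 + 0.4 × 120000 = 85008 + 48000 = 133008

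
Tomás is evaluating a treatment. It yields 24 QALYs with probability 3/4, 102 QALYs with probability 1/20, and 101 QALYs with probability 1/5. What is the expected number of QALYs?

EV = 3/4 × 24 + 1/20 × 102 + 1/5 × 101 = 18 + 5.1 + 20.2 = 43.3

43.3 QALYs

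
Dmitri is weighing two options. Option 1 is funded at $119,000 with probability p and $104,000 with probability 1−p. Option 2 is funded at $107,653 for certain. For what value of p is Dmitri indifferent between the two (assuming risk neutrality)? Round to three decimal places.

p = 0.244

p·119000 + (1−p)·104000 = 107653
15000p + 104000 = 107653
p = (107653 − 104000) / 15000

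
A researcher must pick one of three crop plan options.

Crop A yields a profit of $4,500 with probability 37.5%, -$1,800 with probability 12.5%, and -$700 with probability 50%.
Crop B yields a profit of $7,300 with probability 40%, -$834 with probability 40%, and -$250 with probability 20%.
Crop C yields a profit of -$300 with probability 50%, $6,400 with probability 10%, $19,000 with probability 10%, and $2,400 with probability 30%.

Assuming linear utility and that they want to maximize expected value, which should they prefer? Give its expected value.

Crop A = 0.375 × 4500 + 0.125 × (-1800) + 0.5 × (-700) = 1687.5 − 225 − 350 = 1112.5
Crop B = 0.4 × 7300 + 0.4 × (-834) + 0.2 × (-250) = 2920 − 333.6 − 50 = 2536.4
Crop C = 0.5 × (-300) + 0.1 × 6400 + 0.1 × 19000 + 0.3 × 2400 = -150 + 640 + 1900 + 720 = 3110

Crop C ($3,110)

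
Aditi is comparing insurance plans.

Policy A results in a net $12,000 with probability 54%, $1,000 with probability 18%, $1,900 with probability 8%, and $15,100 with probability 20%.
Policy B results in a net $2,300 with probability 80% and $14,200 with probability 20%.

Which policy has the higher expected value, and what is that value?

Policy A = 0.54 × 12000 + 0.18 × 1000 + 0.08 × 1900 + 0.2 × 15100 = 6480 + 180 + 152 + 3020 = 9832
Policy B = 0.8 × 2300 + 0.2 × 14200 = 1840 + 2840 = 4680

Policy A ($9,832)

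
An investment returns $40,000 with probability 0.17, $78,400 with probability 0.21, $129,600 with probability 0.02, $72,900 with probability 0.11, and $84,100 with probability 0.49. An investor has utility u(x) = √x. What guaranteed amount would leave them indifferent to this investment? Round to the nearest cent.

E[u] = 0.17·√40000 + 0.21·√78400 + 0.02·√129600 + 0.11·√72900 + 0.49·√84100 = 0.17·200 + 0.21·280 + 0.02·360 + 0.11·270 + 0.49·290 = 271.8
CE = (271.8)² = 73875.24

$73,875.24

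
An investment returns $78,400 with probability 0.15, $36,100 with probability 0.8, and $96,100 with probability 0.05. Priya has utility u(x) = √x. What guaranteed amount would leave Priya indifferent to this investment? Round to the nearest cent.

E[u] = 0.15·√78400 + 0.8·√36100 + 0.05·√96100 = 0.15·280 + 0.8·190 + 0.05·310 = 209.5
CE = (209.5)² = 43890.25

$43,890.25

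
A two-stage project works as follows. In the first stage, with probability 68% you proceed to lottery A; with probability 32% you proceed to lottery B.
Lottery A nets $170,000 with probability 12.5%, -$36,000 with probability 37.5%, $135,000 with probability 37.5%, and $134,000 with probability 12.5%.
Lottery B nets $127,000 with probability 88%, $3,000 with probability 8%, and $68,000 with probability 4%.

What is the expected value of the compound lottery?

EV(A) = 0.125 × 170000 + 0.375 × (-36000) + 0.375 × 135000 + 0.125 × 134000 = 21250 − 13500 + 50625 + 16750 = 75125
EV(B) = 0.88 × 127000 + 0.08 × 3000 + 0.04 × 68000 = 111760 + 240 + 2720 = 114720
Overall = 0.68 × 75125 + 0.32 × 114720 = 51085 + 36710.4 = 87795.4

$87,795.40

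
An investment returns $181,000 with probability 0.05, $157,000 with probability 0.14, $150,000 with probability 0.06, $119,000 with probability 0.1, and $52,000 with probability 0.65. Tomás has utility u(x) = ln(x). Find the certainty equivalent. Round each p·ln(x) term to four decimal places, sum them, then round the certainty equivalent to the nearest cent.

E[u] = 0.05·ln(181000) + 0.14·ln(157000) + 0.06·ln(150000) + 0.1·ln(119000) + 0.65·ln(52000) = 0.6053 + 1.6750 + 0.7151 + 1.1687 + 7.0583 = 11.2224
CE = e^11.2224 ≈ 74787.05

$74,787.05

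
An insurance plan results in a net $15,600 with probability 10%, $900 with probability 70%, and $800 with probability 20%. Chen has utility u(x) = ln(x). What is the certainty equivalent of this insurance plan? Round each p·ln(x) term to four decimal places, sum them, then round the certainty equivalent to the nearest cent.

$1,169.23

E[u] = 0.1·ln(15600) + 0.7·ln(900) + 0.2·ln(800) = 0.9655 + 4.7617 + 1.3369 = 7.0641
CE = e^7.0641 ≈ 1169.23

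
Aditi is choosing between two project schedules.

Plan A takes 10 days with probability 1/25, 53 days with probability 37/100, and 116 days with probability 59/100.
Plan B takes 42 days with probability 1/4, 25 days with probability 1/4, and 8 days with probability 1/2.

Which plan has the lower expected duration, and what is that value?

Plan A = 1/25 × 10 + 37/100 × 53 + 59/100 × 116 = 0.4 + 19.61 + 68.44 = 88.45
Plan B = 1/4 × 42 + 1/4 × 25 + 1/2 × 8 = 10.5 + 6.25 + 4 = 20.75

Plan B (20.75 days)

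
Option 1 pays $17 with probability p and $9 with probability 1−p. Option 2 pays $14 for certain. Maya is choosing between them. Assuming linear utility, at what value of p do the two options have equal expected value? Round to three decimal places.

p = 0.625

p·17 + (1−p)·9 = 14
8p + 9 = 14
p = (14 − 9) / 8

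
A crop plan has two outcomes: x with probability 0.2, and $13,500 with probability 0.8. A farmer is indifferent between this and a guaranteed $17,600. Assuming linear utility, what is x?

0.2·x + 0.8·13500 = 17600
0.2·x = 17600 − 10800 = 6800
x = 6800 / 0.2 = 34000

x = $34,000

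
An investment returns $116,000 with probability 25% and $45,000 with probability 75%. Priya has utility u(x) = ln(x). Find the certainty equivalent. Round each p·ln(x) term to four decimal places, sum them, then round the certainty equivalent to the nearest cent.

E[u] = 0.25·ln(116000) + 0.75·ln(45000) = 2.9153 + 8.0358 = 10.9511
CE = e^10.9511 ≈ 57016.73

$57,016.73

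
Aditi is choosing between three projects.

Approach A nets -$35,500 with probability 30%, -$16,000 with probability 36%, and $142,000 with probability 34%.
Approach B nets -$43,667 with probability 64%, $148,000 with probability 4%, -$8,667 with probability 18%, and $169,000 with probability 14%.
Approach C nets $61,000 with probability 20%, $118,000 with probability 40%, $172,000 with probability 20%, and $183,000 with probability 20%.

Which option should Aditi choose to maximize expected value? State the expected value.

Approach C ($130,400)

Approach A = 0.3 × (-35500) + 0.36 × (-16000) + 0.34 × 142000 = -10650 − 5760 + 48280 = 31870
Approach B = 0.64 × (-43667) + 0.04 × 148000 + 0.18 × (-8667) + 0.14 × 169000 = -27946.88 + 5920 − 1560.06 + 23660 = 73.06
Approach C = 0.2 × 61000 + 0.4 × 118000 + 0.2 × 172000 + 0.2 × 183000 = 12200 + 47200 + 34400 + 36600 = 130400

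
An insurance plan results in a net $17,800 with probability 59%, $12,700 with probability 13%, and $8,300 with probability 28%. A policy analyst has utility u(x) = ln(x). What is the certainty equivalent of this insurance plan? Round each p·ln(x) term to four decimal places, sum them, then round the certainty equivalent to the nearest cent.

$13,758.33

E[u] = 0.59·ln(17800) + 0.13·ln(12700) + 0.28·ln(8300) = 5.7743 + 1.2284 + 2.5267 = 9.5294
CE = e^9.5294 ≈ 13758.33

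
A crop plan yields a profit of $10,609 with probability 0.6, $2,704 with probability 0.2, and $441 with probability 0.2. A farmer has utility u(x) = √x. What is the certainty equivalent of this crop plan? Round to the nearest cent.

$5,836.96

E[u] = 0.6·√10609 + 0.2·√2704 + 0.2·√441 = 0.6·103 + 0.2·52 + 0.2·21 = 76.4
CE = (76.4)² = 5836.96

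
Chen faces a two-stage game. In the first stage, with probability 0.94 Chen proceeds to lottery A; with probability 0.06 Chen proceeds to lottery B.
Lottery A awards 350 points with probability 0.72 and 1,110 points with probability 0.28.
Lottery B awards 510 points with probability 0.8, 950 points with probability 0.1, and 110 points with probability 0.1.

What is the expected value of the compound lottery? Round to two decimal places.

559.87 points

EV(A) = 0.72 × 350 + 0.28 × 1110 = 252 + 310.8 = 562.8
EV(B) = 0.8 × 510 + 0.1 × 950 + 0.1 × 110 = 408 + 95 + 11 = 514
Overall = 0.94 × 562.8 + 0.06 × 514 = 529.032 + 30.84 = 559.872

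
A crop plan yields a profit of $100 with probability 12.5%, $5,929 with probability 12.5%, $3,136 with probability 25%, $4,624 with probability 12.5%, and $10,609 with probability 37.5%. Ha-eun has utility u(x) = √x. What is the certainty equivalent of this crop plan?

E[u] = 0.125·√100 + 0.125·√5929 + 0.25·√3136 + 0.125·√4624 + 0.375·√10609 = 0.125·10 + 0.125·77 + 0.25·56 + 0.125·68 + 0.375·103 = 72
CE = (72)² = 5184

$5,184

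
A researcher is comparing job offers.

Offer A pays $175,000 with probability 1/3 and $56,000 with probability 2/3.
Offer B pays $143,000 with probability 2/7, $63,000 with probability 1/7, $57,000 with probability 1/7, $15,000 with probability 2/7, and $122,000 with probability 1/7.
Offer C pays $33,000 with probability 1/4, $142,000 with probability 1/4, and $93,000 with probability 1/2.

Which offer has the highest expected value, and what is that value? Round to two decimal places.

Offer A ($95,666.67)

Offer A = 1/3 × 175000 + 2/3 × 56000 = 58333.3333 + 37333.3333 = 95666.6667
Offer B = 2/7 × 143000 + 1/7 × 63000 + 1/7 × 57000 + 2/7 × 15000 + 1/7 × 122000 = 40857.1429 + 9000 + 8142.8571 + 4285.7143 + 17428.5714 = 79714.2857
Offer C = 1/4 × 33000 + 1/4 × 142000 + 1/2 × 93000 = 8250 + 35500 + 46500 = 90250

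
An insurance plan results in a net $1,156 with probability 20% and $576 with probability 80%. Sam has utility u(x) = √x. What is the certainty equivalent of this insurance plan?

$676

E[u] = 0.2·√1156 + 0.8·√576 = 0.2·34 + 0.8·24 = 26
CE = (26)² = 676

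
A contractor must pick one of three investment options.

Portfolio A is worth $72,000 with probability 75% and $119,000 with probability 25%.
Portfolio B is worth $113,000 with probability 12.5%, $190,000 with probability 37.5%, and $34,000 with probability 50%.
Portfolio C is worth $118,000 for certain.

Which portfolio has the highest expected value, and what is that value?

Portfolio A = 0.75 × 72000 + 0.25 × 119000 = 54000 + 29750 = 83750
Portfolio B = 0.125 × 113000 + 0.375 × 190000 + 0.5 × 34000 = 14125 + 71250 + 17000 = 102375
Portfolio C: 118000 (certain)

Portfolio C ($118,000)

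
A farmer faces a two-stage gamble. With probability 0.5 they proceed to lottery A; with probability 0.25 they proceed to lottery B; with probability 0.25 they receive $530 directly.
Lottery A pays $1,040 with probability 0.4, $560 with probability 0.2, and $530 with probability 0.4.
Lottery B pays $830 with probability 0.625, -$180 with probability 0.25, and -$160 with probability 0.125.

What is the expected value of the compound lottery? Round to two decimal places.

EV(A) = 0.4 × 1040 + 0.2 × 560 + 0.4 × 530 = 416 + 112 + 212 = 740
EV(B) = 0.625 × 830 + 0.25 × (-180) + 0.125 × (-160) = 518.75 − 45 − 20 = 453.75
Branch C: 530 (certain)
Overall = 0.5 × 740 + 0.25 × 453.75 + 0.25 × 530 = 370 + 113.4375 + 132.5 = 615.9375

$615.94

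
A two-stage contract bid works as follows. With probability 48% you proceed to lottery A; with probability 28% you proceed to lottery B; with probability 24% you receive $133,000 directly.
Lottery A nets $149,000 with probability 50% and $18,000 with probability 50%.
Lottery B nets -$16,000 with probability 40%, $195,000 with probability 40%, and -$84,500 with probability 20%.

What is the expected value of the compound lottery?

$87,316

EV(A) = 0.5 × 149000 + 0.5 × 18000 = 74500 + 9000 = 83500
EV(B) = 0.4 × (-16000) + 0.4 × 195000 + 0.2 × (-84500) = -6400 + 78000 − 16900 = 54700
Branch C: 133000 (certain)
Overall = 0.48 × 83500 + 0.28 × 54700 + 0.24 × 133000 = 40080 + 15316 + 31920 = 87316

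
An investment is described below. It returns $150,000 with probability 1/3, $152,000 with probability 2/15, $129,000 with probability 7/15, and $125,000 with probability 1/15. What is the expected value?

$138,800

EV = 1/3 × 150000 + 2/15 × 152000 + 7/15 × 129000 + 1/15 × 125000 = 50000 + 20266.6667 + 60200 + 8333.3333 = 138800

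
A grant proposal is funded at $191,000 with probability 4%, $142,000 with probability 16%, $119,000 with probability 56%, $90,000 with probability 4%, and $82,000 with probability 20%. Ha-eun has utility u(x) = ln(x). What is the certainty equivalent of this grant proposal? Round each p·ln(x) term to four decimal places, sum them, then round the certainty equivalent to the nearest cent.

$114,519.45

E[u] = 0.04·ln(191000) + 0.16·ln(142000) + 0.56·ln(119000) + 0.04·ln(90000) + 0.2·ln(82000) = 0.4864 + 1.8982 + 6.5447 + 0.4563 + 2.2629 = 11.6485
CE = e^11.6485 ≈ 114519.45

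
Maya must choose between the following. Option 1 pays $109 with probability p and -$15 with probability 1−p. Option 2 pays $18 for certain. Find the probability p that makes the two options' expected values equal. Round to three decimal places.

p = 0.266

p·109 + (1−p)·(-15) = 18
124p − 15 = 18
p = (18 + 15) / 124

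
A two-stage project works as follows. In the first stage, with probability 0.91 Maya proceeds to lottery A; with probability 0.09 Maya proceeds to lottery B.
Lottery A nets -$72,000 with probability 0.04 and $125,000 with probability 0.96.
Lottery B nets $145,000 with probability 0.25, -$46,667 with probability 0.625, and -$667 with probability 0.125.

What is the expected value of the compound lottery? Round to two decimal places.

$107,209.18

EV(A) = 0.04 × (-72000) + 0.96 × 125000 = -2880 + 120000 = 117120
EV(B) = 0.25 × 145000 + 0.625 × (-46667) + 0.125 × (-667) = 36250 − 29166.875 − 83.375 = 6999.75
Overall = 0.91 × 117120 + 0.09 × 6999.75 = 106579.2 + 629.9775 = 107209.1775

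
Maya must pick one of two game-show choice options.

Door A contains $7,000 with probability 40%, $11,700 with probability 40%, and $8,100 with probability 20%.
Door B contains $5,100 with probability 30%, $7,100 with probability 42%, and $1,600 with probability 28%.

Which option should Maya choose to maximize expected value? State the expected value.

Door A ($9,100)

Door A = 0.4 × 7000 + 0.4 × 11700 + 0.2 × 8100 = 2800 + 4680 + 1620 = 9100
Door B = 0.3 × 5100 + 0.42 × 7100 + 0.28 × 1600 = 1530 + 2982 + 448 = 4960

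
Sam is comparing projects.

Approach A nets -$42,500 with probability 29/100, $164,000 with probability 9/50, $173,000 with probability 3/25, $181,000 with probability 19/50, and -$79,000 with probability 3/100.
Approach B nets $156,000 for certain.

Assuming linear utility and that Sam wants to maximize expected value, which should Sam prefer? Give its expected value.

Approach A = 29/100 × (-42500) + 9/50 × 164000 + 3/25 × 173000 + 19/50 × 181000 + 3/100 × (-79000) = -12325 + 29520 + 20760 + 68780 − 2370 = 104365
Approach B: 156000 (certain)

Approach B ($156,000)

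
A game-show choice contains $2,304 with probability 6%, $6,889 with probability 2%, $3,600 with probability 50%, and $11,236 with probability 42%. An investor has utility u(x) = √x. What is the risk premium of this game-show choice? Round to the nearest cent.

$544.66

E[u] = 0.06·√2304 + 0.02·√6889 + 0.5·√3600 + 0.42·√11236 = 0.06·48 + 0.02·83 + 0.5·60 + 0.42·106 = 79.06
CE = (79.06)² = 6250.4836
Risk premium = EV − CE = 6795.14 − 6250.4836 = 544.6564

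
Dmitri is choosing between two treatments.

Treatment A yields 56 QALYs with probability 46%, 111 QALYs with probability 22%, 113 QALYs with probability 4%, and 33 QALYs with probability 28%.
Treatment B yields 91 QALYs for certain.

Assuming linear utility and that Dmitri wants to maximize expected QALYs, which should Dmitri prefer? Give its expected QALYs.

Treatment B (91 QALYs)

Treatment A = 0.46 × 56 + 0.22 × 111 + 0.04 × 113 + 0.28 × 33 = 25.76 + 24.42 + 4.52 + 9.24 = 63.94
Treatment B: 91 (certain)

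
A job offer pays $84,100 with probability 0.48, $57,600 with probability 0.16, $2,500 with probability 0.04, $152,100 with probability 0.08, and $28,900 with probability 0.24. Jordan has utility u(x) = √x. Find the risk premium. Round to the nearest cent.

$5,485.44

E[u] = 0.48·√84100 + 0.16·√57600 + 0.04·√2500 + 0.08·√152100 + 0.24·√28900 = 0.48·290 + 0.16·240 + 0.04·50 + 0.08·390 + 0.24·170 = 251.6
CE = (251.6)² = 63302.56
Risk premium = EV − CE = 68788 − 63302.56 = 5485.44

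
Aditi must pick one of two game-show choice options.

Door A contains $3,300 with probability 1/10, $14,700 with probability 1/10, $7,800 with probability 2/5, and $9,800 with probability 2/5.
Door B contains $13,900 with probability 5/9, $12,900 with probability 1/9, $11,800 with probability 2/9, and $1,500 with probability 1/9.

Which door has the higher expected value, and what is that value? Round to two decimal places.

Door A = 1/10 × 3300 + 1/10 × 14700 + 2/5 × 7800 + 2/5 × 9800 = 330 + 1470 + 3120 + 3920 = 8840
Door B = 5/9 × 13900 + 1/9 × 12900 + 2/9 × 11800 + 1/9 × 1500 = 7722.2222 + 1433.3333 + 2622.2222 + 166.6667 = 11944.4444

Door B ($11,944.44)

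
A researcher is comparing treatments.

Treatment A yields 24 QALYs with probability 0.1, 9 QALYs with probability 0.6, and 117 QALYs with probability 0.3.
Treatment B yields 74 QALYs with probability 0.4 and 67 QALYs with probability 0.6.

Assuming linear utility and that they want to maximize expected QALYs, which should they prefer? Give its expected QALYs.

Treatment A = 0.1 × 24 + 0.6 × 9 + 0.3 × 117 = 2.4 + 5.4 + 35.1 = 42.9
Treatment B = 0.4 × 74 + 0.6 × 67 = 29.6 + 40.2 = 69.8

Treatment B (69.8 QALYs)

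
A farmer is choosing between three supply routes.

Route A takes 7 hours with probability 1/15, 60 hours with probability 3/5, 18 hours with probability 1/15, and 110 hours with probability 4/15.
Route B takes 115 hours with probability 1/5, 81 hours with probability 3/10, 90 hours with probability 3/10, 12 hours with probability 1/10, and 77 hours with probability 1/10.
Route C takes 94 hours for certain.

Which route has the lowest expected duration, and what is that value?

Route A = 1/15 × 7 + 3/5 × 60 + 1/15 × 18 + 4/15 × 110 = 0.4667 + 36 + 1.2 + 29.3333 = 67
Route B = 1/5 × 115 + 3/10 × 81 + 3/10 × 90 + 1/10 × 12 + 1/10 × 77 = 23 + 24.3 + 27 + 1.2 + 7.7 = 83.2
Route C: 94 (certain)

Route A (67 hours)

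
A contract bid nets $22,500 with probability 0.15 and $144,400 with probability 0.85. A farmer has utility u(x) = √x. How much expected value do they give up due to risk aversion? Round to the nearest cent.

$6,744.75

E[u] = 0.15·√22500 + 0.85·√144400 = 0.15·150 + 0.85·380 = 345.5
CE = (345.5)² = 119370.25
Risk premium = EV − CE = 126115 − 119370.25 = 6744.75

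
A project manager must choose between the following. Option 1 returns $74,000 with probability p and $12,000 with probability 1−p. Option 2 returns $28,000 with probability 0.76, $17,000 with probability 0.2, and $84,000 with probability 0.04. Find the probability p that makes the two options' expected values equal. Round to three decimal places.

EV(Option 2) = 0.76 × 28000 + 0.2 × 17000 + 0.04 × 84000 = 21280 + 3400 + 3360 = 28040
p·74000 + (1−p)·12000 = 28040
62000p + 12000 = 28040
p = (28040 − 12000) / 62000

p = 0.259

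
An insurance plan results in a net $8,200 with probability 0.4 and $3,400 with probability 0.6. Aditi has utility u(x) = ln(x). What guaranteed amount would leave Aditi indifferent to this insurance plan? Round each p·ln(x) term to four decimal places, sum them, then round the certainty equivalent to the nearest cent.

$4,835.31

E[u] = 0.4·ln(8200) + 0.6·ln(3400) = 3.6048 + 4.8789 = 8.4837
CE = e^8.4837 ≈ 4835.31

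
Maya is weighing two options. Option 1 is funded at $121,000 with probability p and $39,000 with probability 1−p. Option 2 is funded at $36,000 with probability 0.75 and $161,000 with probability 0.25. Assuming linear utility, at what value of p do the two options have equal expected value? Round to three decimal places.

p = 0.345

EV(Option 2) = 0.75 × 36000 + 0.25 × 161000 = 27000 + 40250 = 67250
p·121000 + (1−p)·39000 = 67250
82000p + 39000 = 67250
p = (67250 − 39000) / 82000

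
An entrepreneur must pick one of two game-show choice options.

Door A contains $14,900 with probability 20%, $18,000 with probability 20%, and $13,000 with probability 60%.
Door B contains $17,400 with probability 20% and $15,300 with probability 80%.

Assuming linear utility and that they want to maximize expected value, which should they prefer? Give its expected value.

Door B ($15,720)

Door A = 0.2 × 14900 + 0.2 × 18000 + 0.6 × 13000 = 2980 + 3600 + 7800 = 14380
Door B = 0.2 × 17400 + 0.8 × 15300 = 3480 + 12240 = 15720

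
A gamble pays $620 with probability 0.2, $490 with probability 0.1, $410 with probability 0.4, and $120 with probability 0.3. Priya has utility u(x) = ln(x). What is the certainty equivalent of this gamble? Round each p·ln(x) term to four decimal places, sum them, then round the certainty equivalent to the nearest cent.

$313.56

E[u] = 0.2·ln(620) + 0.1·ln(490) + 0.4·ln(410) + 0.3·ln(120) = 1.2859 + 0.6194 + 2.4065 + 1.4362 = 5.7480
CE = e^5.7480 ≈ 313.56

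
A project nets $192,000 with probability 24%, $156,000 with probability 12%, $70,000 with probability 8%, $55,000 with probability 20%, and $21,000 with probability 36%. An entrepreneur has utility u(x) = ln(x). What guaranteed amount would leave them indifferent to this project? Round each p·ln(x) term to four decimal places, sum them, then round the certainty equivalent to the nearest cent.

$60,651.52

E[u] = 0.24·ln(192000) + 0.12·ln(156000) + 0.08·ln(70000) + 0.2·ln(55000) + 0.36·ln(21000) = 2.9197 + 1.4349 + 0.8925 + 2.1830 + 3.5828 = 11.0129
CE = e^11.0129 ≈ 60651.52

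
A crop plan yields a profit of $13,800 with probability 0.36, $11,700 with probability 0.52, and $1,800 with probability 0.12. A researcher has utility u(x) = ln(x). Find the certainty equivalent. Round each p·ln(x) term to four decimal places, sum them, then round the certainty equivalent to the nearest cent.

E[u] = 0.36·ln(13800) + 0.52·ln(11700) + 0.12·ln(1800) = 3.4317 + 4.8710 + 0.8995 = 9.2022
CE = e^9.2022 ≈ 9918.93

$9,918.93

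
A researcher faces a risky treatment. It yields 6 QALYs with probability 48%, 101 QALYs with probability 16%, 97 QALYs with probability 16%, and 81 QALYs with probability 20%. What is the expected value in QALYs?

50.76 QALYs

EV = 0.48 × 6 + 0.16 × 101 + 0.16 × 97 + 0.2 × 81 = 2.88 + 16.16 + 15.52 + 16.2 = 50.76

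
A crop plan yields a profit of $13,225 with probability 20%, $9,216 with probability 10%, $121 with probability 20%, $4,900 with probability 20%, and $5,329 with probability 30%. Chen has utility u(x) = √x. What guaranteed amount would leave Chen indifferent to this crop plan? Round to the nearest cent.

$4,998.49

E[u] = 0.2·√13225 + 0.1·√9216 + 0.2·√121 + 0.2·√4900 + 0.3·√5329 = 0.2·115 + 0.1·96 + 0.2·11 + 0.2·70 + 0.3·73 = 70.7
CE = (70.7)² = 4998.49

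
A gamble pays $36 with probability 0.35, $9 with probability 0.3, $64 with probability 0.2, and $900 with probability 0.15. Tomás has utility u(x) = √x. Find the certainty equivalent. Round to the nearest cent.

$82.81

E[u] = 0.35·√36 + 0.3·√9 + 0.2·√64 + 0.15·√900 = 0.35·6 + 0.3·3 + 0.2·8 + 0.15·30 = 9.1
CE = (9.1)² = 82.81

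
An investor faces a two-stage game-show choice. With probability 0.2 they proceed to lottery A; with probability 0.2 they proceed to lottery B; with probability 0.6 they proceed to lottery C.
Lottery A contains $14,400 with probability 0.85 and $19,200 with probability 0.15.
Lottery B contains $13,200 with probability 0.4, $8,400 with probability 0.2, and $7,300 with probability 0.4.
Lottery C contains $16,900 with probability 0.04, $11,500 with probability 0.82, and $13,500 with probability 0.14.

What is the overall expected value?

$12,197.60

EV(A) = 0.85 × 14400 + 0.15 × 19200 = 12240 + 2880 = 15120
EV(B) = 0.4 × 13200 + 0.2 × 8400 + 0.4 × 7300 = 5280 + 1680 + 2920 = 9880
EV(C) = 0.04 × 16900 + 0.82 × 11500 + 0.14 × 13500 = 676 + 9430 + 1890 = 11996
Overall = 0.2 × 15120 + 0.2 × 9880 + 0.6 × 11996 = 3024 + 1976 + 7197.6 = 12197.6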